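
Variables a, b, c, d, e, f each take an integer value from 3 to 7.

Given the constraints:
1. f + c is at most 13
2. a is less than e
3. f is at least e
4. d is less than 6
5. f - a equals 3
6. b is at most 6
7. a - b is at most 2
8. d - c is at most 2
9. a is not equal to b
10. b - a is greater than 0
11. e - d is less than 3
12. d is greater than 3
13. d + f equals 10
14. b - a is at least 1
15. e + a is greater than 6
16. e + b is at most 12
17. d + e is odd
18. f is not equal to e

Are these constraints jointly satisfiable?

One satisfying assignment is a = 3, b = 4, c = 4, d = 4, e = 5, f = 6.
For the less obvious constraints — constraint 1: f + c = 10; constraint 5: f - a = 3; constraint 7: a - b = -1 — and the others hold by inspection.

Satisfiable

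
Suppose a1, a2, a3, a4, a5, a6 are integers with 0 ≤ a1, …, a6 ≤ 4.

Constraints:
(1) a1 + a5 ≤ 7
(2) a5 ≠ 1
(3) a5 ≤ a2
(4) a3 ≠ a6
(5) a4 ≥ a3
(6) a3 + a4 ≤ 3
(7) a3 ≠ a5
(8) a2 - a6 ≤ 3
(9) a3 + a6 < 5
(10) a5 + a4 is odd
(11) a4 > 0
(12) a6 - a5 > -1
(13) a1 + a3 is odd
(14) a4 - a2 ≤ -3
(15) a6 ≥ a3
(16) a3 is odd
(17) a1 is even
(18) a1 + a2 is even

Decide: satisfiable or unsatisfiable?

One satisfying assignment is a1 = 4, a2 = 4, a3 = 1, a4 = 1, a5 = 0, a6 = 2.
For the less obvious constraints — constraint 1: a1 + a5 = 4; constraint 6: a3 + a4 = 2; constraint 8: a2 - a6 = 2 — and the others hold by inspection.

Satisfiable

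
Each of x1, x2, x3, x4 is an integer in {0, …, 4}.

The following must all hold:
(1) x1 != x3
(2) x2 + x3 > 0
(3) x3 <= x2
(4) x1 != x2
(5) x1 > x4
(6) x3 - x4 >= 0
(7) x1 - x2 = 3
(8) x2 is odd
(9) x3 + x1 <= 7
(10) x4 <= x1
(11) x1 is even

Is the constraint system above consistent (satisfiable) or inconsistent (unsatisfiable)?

Take x1 = 4, x2 = 1, x3 = 1, x4 = 1. Then constraint 2: x2 + x3 = 2; constraint 6: x3 - x4 = 0; constraint 7: x1 - x2 = 3, and every other listed constraint is also met.

Satisfiable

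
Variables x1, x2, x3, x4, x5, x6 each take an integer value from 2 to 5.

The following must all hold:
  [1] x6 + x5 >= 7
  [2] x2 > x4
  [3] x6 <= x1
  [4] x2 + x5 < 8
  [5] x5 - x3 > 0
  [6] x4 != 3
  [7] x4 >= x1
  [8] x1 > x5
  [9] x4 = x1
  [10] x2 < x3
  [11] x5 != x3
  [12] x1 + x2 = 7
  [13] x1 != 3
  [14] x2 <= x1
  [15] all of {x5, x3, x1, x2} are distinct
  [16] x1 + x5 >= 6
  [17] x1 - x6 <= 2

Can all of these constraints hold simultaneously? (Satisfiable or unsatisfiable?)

Unsatisfiable

Constraints 2, 5, 7, 8, and 10 give x3 < x5, x5 < x1, x1 ≤ x4, x4 < x2, x2 < x3. Chaining: x3 < x5 < x1 ≤ x4 < x2 < x3, which forces x3 < x3 — impossible.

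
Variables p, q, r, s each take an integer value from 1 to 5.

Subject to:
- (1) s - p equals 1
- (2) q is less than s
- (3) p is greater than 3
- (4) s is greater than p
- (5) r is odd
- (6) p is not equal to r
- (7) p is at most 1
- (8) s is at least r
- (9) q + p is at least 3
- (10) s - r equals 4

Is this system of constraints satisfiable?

Unsatisfiable

From constraint 3: p ≥ 4. From constraint 7: p ≤ 1. But 1 < 4, so no value of p works.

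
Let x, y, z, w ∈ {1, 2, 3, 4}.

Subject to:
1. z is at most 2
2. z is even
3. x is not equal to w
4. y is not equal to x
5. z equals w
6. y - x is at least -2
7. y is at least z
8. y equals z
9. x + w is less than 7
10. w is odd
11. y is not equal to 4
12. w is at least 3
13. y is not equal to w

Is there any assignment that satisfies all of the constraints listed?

Unsatisfiable

From constraints 5 and 8, y = z = w, so y = w. But constraint 13 says y ≠ w. Contradiction.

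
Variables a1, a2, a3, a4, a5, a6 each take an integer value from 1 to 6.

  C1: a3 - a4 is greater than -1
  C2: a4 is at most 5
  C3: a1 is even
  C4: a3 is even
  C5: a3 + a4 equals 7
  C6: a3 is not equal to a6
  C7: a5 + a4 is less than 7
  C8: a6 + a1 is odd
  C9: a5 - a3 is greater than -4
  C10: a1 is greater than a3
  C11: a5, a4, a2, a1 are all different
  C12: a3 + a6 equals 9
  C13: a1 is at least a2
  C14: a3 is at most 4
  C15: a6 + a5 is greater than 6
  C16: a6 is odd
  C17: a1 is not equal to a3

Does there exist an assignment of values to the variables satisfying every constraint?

Satisfiable

One satisfying assignment is a1 = 6, a2 = 5, a3 = 4, a4 = 3, a5 = 2, a6 = 5.
For the less obvious constraints — constraint 1: a3 - a4 = 1; constraint 5: a3 + a4 = 7 — and the others hold by inspection.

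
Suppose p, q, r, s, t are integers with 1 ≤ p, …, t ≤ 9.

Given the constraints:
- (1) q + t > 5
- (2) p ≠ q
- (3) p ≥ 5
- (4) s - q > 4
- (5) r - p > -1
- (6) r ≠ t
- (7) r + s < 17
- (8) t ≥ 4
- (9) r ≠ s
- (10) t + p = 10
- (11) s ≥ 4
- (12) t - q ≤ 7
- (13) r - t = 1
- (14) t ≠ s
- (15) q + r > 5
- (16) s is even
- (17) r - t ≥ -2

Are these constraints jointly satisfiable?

Satisfiable

The assignment p = 5, q = 1, r = 6, s = 8, t = 5 works:
  constraint 1 holds since q + t = 6.
  constraint 4 holds since s - q = 7.
  constraint 5 holds since r - p = 1.
The rest check out directly.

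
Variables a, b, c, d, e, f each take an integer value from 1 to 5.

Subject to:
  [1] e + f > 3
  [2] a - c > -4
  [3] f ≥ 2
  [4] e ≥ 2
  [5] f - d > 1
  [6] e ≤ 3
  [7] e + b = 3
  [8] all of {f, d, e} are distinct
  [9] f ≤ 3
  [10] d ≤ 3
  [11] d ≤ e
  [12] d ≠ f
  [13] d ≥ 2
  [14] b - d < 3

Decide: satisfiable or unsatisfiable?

Constraints 3, 4, 6, 9, 10, and 13 confine each of f, d, e to the 2 values {2, 3}.
Constraint 8 requires all 3 of them to be distinct, but only 2 values are available — impossible by the pigeonhole principle.

Unsatisfiable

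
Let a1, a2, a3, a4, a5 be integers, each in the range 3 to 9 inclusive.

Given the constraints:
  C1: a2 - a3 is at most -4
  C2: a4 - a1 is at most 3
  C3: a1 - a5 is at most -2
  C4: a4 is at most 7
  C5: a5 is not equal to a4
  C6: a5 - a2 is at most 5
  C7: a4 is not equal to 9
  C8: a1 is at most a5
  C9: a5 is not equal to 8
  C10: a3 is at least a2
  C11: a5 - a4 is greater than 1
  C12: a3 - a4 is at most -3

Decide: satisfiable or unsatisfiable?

Unsatisfiable

Constraints 1, 2, 3, 6, and 12 give a1 − a4 ≥ -3, a4 − a3 ≥ 3, a3 − a2 ≥ 4, a2 − a5 ≥ -5, a5 − a1 ≥ 2.
Adding all 5 inequalities: the left sides telescope to 0, and the right sides sum to (-3) + 3 + 4 + (-5) + 2 = 1. So 0 ≥ 1, which is false.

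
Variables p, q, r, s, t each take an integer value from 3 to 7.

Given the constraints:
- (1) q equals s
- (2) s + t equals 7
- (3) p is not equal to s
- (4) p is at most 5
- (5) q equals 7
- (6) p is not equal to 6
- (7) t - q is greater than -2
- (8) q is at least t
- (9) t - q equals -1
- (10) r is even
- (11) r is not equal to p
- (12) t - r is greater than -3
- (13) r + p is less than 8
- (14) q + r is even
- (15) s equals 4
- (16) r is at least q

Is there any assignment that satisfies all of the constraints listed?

Unsatisfiable

Constraint 5 fixes q = 7 and constraint 15 fixes s = 4, but constraint 1 requires q = s. Since 7 ≠ 4, contradiction.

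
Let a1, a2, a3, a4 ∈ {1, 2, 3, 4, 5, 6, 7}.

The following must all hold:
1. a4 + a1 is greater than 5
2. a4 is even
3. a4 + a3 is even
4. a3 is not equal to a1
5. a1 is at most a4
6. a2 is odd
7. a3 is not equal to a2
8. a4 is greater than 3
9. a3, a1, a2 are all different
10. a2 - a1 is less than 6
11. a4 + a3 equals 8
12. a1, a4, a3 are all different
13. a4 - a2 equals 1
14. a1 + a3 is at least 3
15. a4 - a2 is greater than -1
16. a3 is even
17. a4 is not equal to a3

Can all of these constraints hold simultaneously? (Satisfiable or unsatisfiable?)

Satisfiable

One satisfying assignment is a1 = 1, a2 = 5, a3 = 2, a4 = 6.
For the less obvious constraints — constraint 1: a4 + a1 = 7; constraint 10: a2 - a1 = 4 — and the others hold by inspection.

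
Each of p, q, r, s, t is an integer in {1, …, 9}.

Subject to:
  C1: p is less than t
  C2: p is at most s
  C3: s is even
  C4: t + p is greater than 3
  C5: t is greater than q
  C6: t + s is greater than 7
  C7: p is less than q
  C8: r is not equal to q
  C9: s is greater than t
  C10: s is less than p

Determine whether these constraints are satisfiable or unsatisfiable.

Unsatisfiable

Constraints 5, 7, 9, and 10 give p < q, q < t, t < s, s < p. Chaining: p < q < t < s < p, which forces p < p — impossible.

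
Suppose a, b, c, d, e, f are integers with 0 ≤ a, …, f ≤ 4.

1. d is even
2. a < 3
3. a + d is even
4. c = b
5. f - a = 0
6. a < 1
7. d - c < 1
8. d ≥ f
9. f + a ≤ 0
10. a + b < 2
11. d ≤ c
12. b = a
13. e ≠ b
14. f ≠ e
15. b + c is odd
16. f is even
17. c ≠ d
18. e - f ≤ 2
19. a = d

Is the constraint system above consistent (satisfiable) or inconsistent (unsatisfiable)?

From constraints 4, 12, and 19, c = b = a = d, so c = d. But constraint 17 says c ≠ d. Contradiction.

Unsatisfiable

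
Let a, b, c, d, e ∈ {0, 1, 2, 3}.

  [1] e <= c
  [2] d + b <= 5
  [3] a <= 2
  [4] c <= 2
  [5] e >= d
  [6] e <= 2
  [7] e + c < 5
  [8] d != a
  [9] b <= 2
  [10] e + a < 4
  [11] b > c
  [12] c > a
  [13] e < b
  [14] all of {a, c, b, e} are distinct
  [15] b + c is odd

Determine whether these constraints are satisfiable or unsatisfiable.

Unsatisfiable

Constraints 3, 4, 6, and 9 confine each of a, c, b, e to the 3 values {0, …, 2} (the domain already gives each ≥ 0).
Constraint 14 requires all 4 of them to be distinct, but only 3 values are available — impossible by the pigeonhole principle.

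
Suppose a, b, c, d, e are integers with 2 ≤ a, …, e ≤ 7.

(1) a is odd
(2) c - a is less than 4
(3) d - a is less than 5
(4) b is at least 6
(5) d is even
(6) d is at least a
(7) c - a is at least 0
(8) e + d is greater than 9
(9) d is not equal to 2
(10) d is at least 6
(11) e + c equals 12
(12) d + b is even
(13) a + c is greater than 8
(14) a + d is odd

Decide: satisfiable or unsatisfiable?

Try a = 3, b = 6, c = 6, d = 6, e = 6.
Check constraint 2: c - a = 3; constraint 3: d - a = 3. The remaining constraints are straightforward to verify.

Satisfiable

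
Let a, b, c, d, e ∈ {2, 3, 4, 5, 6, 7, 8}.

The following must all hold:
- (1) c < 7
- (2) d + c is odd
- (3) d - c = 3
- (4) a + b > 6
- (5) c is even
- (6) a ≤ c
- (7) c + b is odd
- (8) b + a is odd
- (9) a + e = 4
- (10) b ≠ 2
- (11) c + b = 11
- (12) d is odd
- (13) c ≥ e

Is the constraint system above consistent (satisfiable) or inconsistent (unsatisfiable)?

Satisfiable

Take a = 2, b = 7, c = 4, d = 7, e = 2. Then constraint 3: d - c = 3; constraint 4: a + b = 9, and every other listed constraint is also met.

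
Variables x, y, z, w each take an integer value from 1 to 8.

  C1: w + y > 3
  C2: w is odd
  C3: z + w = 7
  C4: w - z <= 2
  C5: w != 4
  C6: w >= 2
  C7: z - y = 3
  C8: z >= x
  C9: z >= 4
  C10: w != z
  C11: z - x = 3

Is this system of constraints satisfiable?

The assignment x = 1, y = 1, z = 4, w = 3 works:
  constraint 1 holds since w + y = 4.
  constraint 3 holds since z + w = 7.
The rest check out directly.

Satisfiable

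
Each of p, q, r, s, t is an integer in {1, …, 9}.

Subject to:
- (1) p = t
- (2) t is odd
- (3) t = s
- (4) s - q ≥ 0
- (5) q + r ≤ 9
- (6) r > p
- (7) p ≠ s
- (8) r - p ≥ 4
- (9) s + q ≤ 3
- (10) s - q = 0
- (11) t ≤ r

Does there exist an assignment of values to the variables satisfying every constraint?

From constraints 1 and 3, p = t = s, so p = s. But constraint 7 says p ≠ s. Contradiction.

Unsatisfiable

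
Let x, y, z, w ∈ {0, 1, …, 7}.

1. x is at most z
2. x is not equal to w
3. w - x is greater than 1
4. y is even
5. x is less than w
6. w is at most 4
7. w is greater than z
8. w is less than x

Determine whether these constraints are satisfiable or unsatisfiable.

Constraints 1, 7, and 8 give x ≤ z, z < w, w < x. Chaining: x ≤ z < w < x, which forces x < x — impossible.

Unsatisfiable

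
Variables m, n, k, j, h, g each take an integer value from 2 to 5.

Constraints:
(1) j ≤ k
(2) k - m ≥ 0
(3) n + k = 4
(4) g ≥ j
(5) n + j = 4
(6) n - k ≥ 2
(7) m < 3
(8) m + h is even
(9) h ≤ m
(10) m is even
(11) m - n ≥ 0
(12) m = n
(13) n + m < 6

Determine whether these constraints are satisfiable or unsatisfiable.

Constraints 2, 6, and 11 give m − n ≥ 0, n − k ≥ 2, k − m ≥ 0.
Adding all 3 inequalities: the left sides telescope to 0, and the right sides sum to 0 + 2 + 0 = 2. So 0 ≥ 2, which is false.

Unsatisfiable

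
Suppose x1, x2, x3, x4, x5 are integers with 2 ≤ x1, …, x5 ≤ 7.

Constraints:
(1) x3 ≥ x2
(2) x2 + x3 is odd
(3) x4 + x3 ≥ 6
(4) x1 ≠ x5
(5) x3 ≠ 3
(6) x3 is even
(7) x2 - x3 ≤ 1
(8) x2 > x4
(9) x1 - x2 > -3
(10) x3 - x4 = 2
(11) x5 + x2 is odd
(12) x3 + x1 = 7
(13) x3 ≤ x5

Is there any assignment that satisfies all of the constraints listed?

Satisfiable

One satisfying assignment is x1 = 3, x2 = 3, x3 = 4, x4 = 2, x5 = 4.
For the less obvious constraints — constraint 3: x4 + x3 = 6; constraint 7: x2 - x3 = -1; constraint 9: x1 - x2 = 0 — and the others hold by inspection.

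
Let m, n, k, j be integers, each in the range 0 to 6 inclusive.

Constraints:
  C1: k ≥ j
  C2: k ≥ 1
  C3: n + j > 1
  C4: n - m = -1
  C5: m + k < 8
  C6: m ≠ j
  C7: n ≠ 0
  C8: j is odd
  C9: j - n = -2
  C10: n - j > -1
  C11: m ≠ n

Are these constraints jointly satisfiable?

Try m = 4, n = 3, k = 1, j = 1.
Check constraint 3: n + j = 4; constraint 4: n - m = -1; constraint 5: m + k = 5. The remaining constraints are straightforward to verify.

Satisfiable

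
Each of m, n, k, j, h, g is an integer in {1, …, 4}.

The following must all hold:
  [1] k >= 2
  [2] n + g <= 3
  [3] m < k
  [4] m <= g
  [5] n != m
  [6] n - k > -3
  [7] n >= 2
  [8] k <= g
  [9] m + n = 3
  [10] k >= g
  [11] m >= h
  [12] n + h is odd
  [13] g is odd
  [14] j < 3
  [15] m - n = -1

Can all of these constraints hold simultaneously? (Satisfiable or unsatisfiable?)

From constraint 7: n ≥ 2. From constraints 1 and 8: g ≥ k ≥ 2. Hence n + g ≥ 4. But constraint 2 requires n + g ≤ 3, and 3 < 4. Contradiction.

Unsatisfiable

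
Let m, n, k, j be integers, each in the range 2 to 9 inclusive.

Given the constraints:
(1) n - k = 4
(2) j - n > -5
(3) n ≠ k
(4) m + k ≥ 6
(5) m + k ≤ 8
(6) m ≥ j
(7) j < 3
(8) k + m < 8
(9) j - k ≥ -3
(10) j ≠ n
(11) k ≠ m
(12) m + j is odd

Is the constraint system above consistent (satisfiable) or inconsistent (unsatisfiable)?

Take m = 5, n = 6, k = 2, j = 2. Then constraint 1: n - k = 4; constraint 2: j - n = -4; constraint 4: m + k = 7, and every other listed constraint is also met.

Satisfiable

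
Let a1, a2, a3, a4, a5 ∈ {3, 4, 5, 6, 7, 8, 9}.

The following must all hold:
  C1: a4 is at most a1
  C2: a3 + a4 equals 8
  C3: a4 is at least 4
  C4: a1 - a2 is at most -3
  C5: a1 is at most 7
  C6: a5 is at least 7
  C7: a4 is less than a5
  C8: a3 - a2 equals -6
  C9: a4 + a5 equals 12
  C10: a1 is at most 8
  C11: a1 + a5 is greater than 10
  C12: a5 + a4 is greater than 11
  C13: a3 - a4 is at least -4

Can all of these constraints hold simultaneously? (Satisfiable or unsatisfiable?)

Satisfiable

Setting (a1, a2, a3, a4, a5) = (5, 9, 3, 5, 7) satisfies everything: constraint 2: a3 + a4 = 8; constraint 4: a1 - a2 = -4; constraint 8: a3 - a2 = -6, and the others follow.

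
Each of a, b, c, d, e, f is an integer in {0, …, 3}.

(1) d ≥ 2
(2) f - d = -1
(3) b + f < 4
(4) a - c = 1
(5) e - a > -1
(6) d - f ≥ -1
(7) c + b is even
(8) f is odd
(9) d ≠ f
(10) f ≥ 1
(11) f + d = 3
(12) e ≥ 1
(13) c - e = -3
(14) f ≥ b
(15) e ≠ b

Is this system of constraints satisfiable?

Satisfiable

Setting (a, b, c, d, e, f) = (1, 0, 0, 2, 3, 1) satisfies everything: constraint 2: f - d = -1; constraint 3: b + f = 1, and the others follow.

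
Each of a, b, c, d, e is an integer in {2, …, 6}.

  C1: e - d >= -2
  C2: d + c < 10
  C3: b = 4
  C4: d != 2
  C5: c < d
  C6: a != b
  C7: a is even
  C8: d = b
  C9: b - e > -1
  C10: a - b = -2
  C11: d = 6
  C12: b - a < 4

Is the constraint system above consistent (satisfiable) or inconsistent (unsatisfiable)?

Constraint 11 fixes d = 6 and constraint 3 fixes b = 4, but constraint 8 requires d = b. Since 6 ≠ 4, contradiction.

Unsatisfiable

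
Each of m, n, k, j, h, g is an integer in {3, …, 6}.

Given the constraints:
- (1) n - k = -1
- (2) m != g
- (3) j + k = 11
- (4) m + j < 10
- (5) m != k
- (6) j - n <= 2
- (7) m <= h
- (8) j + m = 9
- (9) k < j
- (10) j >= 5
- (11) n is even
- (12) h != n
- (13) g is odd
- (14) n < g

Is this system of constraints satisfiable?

Take m = 3, n = 4, k = 5, j = 6, h = 5, g = 5. Then constraint 1: n - k = -1; constraint 3: j + k = 11; constraint 4: m + j = 9, and every other listed constraint is also met.

Satisfiable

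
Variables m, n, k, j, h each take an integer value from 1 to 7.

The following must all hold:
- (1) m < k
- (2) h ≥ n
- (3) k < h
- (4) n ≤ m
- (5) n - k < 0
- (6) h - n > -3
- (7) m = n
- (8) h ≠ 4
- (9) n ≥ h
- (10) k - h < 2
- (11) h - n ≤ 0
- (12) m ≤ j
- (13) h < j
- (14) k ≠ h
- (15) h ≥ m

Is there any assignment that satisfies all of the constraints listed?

Unsatisfiable

Constraints 1, 3, 4, and 9 give n ≤ m, m < k, k < h, h ≤ n. Chaining: n ≤ m < k < h ≤ n, which forces n < n — impossible.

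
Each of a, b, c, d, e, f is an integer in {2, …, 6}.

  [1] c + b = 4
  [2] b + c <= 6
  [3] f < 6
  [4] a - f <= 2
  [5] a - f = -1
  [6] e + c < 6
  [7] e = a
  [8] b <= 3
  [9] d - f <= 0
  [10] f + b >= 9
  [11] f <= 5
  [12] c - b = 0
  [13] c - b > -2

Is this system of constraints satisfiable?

From constraint 11: f ≤ 5. From constraint 8: b ≤ 3. Hence f + b ≤ 8. But constraint 10 requires f + b ≥ 9, and 9 > 8. Contradiction.

Unsatisfiable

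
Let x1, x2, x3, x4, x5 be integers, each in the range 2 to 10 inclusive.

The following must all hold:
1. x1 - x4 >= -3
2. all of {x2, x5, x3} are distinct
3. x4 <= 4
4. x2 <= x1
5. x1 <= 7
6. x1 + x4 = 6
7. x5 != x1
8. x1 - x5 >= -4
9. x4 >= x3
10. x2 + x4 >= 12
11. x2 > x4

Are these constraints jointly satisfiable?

Unsatisfiable

From constraints 4 and 5: x2 ≤ x1 ≤ 7. From constraint 3: x4 ≤ 4. Hence x2 + x4 ≤ 11. But constraint 10 requires x2 + x4 ≥ 12, and 12 > 11. Contradiction.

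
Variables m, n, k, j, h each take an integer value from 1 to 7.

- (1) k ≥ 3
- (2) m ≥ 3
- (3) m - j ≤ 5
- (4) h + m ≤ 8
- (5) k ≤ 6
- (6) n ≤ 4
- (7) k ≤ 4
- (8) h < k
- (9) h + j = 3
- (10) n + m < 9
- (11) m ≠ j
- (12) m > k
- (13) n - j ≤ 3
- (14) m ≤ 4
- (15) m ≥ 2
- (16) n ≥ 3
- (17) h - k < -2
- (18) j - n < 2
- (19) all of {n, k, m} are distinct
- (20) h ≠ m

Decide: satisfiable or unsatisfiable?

Unsatisfiable

Constraints 1, 2, 6, 7, 14, and 16 confine each of n, k, m to the 2 values {3, 4}.
Constraint 19 requires all 3 of them to be distinct, but only 2 values are available — impossible by the pigeonhole principle.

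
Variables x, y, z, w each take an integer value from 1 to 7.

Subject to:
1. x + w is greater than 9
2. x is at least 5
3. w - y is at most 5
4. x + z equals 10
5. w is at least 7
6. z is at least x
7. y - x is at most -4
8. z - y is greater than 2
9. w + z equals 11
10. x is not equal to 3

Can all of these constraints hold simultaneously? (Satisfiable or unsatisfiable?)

Unsatisfiable

From constraint 5: w ≥ 7. From constraints 2 and 6: z ≥ x ≥ 5. Hence w + z ≥ 12. But constraint 9 requires w + z = 11, and 11 < 12. Contradiction.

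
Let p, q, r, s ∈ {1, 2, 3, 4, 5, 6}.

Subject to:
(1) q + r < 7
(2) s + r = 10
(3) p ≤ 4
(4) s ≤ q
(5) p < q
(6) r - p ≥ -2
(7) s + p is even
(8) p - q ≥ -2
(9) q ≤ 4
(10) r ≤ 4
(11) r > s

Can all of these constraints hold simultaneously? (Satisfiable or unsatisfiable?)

Unsatisfiable

From constraints 4 and 9: s ≤ q ≤ 4. From constraint 10: r ≤ 4. Hence s + r ≤ 8. But constraint 2 requires s + r = 10, and 10 > 8. Contradiction.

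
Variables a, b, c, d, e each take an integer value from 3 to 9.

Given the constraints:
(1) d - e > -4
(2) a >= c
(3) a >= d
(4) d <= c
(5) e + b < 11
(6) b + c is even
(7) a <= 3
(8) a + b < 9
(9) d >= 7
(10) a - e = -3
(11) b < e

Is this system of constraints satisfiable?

Unsatisfiable

From constraint 9: d ≥ 7. From constraints 3 and 7: d ≤ a and a ≤ 3, so d ≤ 3. But 3 < 7, so no value of d works.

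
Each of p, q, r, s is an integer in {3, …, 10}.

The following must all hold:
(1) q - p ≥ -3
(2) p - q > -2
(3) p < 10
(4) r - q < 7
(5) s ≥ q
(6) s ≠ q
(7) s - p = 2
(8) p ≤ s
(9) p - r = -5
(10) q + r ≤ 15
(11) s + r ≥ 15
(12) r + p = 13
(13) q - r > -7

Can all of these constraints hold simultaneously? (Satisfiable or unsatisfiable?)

One satisfying assignment is p = 4, q = 4, r = 9, s = 6.
For the less obvious constraints — constraint 1: q - p = 0; constraint 2: p - q = 0; constraint 4: r - q = 5 — and the others hold by inspection.

Satisfiable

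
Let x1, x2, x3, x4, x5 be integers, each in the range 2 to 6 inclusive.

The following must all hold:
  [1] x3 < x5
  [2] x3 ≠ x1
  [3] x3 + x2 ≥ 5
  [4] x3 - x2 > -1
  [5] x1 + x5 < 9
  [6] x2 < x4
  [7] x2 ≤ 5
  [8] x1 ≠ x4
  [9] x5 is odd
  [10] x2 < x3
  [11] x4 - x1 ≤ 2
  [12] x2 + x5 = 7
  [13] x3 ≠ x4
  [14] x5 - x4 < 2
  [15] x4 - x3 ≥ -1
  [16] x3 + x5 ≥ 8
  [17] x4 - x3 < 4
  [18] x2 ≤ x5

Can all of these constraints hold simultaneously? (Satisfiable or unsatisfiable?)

Satisfiable

Take x1 = 2, x2 = 2, x3 = 3, x4 = 4, x5 = 5. Then constraint 3: x3 + x2 = 5; constraint 4: x3 - x2 = 1; constraint 5: x1 + x5 = 7, and every other listed constraint is also met.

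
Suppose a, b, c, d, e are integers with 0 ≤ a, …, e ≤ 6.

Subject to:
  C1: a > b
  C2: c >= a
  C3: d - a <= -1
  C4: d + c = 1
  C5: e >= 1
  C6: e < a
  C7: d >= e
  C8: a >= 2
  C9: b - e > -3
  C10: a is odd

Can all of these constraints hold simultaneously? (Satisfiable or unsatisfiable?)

From constraints 5 and 7: d ≥ e ≥ 1. From constraints 2 and 8: c ≥ a ≥ 2. Hence d + c ≥ 3. But constraint 4 requires d + c = 1, and 1 < 3. Contradiction.

Unsatisfiable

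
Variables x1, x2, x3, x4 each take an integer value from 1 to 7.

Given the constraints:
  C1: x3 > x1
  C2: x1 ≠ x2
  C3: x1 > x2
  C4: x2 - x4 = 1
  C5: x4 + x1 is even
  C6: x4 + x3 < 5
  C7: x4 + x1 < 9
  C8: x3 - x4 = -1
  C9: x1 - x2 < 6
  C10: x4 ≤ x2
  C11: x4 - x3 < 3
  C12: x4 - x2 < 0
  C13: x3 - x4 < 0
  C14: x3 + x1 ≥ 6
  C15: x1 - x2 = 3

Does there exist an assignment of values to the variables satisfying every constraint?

Constraints 1, 3, 12, and 13 give x2 < x1, x1 < x3, x3 < x4, x4 < x2. Chaining: x2 < x1 < x3 < x4 < x2, which forces x2 < x2 — impossible.

Unsatisfiable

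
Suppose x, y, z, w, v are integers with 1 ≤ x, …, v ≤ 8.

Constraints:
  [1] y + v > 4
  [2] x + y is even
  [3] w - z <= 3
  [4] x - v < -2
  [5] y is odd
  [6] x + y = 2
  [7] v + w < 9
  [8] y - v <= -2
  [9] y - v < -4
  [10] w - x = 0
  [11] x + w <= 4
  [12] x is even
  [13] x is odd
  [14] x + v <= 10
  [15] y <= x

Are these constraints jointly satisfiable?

Constraint 12 makes x even and constraint 5 makes y odd, so x + y must be odd. Constraint 2 says x + y is even — contradiction.

Unsatisfiable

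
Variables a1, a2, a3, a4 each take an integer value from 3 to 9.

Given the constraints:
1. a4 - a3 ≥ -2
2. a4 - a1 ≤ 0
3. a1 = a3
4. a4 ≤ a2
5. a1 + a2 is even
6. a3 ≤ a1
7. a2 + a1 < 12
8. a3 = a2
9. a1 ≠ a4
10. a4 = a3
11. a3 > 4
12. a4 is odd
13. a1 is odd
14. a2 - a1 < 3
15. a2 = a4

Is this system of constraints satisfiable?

From constraints 3, 8, and 15, a1 = a3 = a2 = a4, so a1 = a4. But constraint 9 says a1 ≠ a4. Contradiction.

Unsatisfiable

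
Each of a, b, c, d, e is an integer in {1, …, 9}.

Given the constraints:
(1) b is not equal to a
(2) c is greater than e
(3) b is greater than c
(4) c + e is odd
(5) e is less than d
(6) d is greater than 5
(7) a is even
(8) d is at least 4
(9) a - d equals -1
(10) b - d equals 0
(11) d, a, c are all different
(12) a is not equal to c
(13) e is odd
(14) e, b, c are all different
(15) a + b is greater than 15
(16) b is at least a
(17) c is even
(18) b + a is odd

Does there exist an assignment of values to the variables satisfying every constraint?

Try a = 8, b = 9, c = 4, d = 9, e = 1.
Check constraint 9: a - d = -1; constraint 10: b - d = 0. The remaining constraints are straightforward to verify.

Satisfiable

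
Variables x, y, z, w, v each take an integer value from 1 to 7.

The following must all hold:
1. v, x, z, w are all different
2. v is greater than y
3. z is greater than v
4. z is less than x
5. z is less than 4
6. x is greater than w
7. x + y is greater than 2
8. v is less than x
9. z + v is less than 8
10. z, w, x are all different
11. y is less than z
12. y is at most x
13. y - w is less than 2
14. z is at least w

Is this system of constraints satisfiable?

The assignment x = 4, y = 1, z = 3, w = 1, v = 2 works:
  constraint 7 holds since x + y = 5.
  constraint 9 holds since z + v = 5.
  constraint 13 holds since y - w = 0.
The rest check out directly.

Satisfiable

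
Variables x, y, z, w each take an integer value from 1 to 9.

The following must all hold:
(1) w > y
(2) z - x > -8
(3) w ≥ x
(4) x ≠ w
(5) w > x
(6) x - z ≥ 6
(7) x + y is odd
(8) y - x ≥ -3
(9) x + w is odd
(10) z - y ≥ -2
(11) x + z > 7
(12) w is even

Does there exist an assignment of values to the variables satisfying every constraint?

Unsatisfiable

Constraints 6, 8, and 10 give x − z ≥ 6, z − y ≥ -2, y − x ≥ -3.
Adding all 3 inequalities: the left sides telescope to 0, and the right sides sum to 6 + (-2) + (-3) = 1. So 0 ≥ 1, which is false.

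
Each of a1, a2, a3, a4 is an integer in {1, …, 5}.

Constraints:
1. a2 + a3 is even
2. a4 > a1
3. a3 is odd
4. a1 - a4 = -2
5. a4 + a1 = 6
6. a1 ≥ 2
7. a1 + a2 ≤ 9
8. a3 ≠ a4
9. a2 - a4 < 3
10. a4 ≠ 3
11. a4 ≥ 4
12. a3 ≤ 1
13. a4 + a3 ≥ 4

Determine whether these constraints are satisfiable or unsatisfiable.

Satisfiable

One satisfying assignment is a1 = 2, a2 = 5, a3 = 1, a4 = 4.
For the less obvious constraints — constraint 4: a1 - a4 = -2; constraint 5: a4 + a1 = 6; constraint 7: a1 + a2 = 7 — and the others hold by inspection.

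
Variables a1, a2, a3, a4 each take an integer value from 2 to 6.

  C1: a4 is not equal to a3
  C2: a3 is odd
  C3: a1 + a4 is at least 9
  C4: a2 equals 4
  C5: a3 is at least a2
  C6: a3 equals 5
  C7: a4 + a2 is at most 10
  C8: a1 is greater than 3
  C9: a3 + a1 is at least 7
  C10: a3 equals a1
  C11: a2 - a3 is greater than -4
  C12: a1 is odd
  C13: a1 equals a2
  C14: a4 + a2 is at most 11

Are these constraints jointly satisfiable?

Constraint 6 fixes a3 = 5 and constraint 4 fixes a2 = 4. Constraints 10 and 13 give a3 = a1 = a2, so a3 = a2. But 5 ≠ 4 — contradiction.

Unsatisfiable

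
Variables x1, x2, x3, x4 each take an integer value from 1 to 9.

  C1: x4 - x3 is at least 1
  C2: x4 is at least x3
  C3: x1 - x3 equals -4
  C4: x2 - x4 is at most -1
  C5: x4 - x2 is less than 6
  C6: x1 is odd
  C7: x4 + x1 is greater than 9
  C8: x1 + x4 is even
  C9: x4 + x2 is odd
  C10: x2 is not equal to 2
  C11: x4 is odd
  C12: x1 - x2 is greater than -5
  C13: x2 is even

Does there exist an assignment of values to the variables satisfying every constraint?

Try x1 = 3, x2 = 6, x3 = 7, x4 = 9.
Check constraint 1: x4 - x3 = 2; constraint 3: x1 - x3 = -4. The remaining constraints are straightforward to verify.

Satisfiable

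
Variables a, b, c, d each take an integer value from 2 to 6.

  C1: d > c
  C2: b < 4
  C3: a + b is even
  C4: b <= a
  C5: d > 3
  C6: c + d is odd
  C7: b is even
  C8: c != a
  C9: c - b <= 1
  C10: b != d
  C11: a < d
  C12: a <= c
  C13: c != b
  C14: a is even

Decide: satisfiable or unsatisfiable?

Satisfiable

Take a = 2, b = 2, c = 3, d = 6. Then constraint 3: a + b = 4 is even; constraint 9: c - b = 1, and every other listed constraint is also met.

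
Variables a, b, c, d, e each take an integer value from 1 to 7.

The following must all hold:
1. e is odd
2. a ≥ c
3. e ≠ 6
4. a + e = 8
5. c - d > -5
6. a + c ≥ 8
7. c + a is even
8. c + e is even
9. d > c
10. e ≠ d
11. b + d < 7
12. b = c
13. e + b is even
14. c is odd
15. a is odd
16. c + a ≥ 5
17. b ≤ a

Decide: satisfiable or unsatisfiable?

Satisfiable

One satisfying assignment is a = 7, b = 1, c = 1, d = 3, e = 1.
For the less obvious constraints — constraint 4: a + e = 8; constraint 5: c - d = -2; constraint 6: a + c = 8 — and the others hold by inspection.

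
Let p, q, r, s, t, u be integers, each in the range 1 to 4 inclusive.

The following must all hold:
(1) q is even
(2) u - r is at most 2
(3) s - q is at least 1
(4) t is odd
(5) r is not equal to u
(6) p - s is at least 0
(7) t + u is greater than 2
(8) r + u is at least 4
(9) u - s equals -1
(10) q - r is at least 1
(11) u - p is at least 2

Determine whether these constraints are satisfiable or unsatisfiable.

Constraints 2, 3, 6, 10, and 11 give r − u ≥ -2, u − p ≥ 2, p − s ≥ 0, s − q ≥ 1, q − r ≥ 1.
Adding all 5 inequalities: the left sides telescope to 0, and the right sides sum to (-2) + 2 + 0 + 1 + 1 = 2. So 0 ≥ 2, which is false.

Unsatisfiable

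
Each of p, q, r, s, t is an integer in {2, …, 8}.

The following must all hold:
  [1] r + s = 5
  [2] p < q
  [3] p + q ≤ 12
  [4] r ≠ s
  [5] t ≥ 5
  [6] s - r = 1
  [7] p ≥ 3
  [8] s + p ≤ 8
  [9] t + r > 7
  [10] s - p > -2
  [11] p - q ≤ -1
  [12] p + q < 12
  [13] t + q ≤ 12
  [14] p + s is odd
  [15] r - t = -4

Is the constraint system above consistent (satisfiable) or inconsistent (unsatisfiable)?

Satisfiable

Setting (p, q, r, s, t) = (4, 6, 2, 3, 6) satisfies everything: constraint 1: r + s = 5; constraint 3: p + q = 10; constraint 6: s - r = 1, and the others follow.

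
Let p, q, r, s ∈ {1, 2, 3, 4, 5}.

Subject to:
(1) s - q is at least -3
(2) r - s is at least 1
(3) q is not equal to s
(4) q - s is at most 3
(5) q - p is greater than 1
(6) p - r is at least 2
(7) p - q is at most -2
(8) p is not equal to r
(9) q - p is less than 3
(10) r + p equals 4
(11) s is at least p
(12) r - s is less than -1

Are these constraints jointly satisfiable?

Unsatisfiable

Constraints 1, 2, 6, and 7 give s − q ≥ -3, q − p ≥ 2, p − r ≥ 2, r − s ≥ 1.
Adding all 4 inequalities: the left sides telescope to 0, and the right sides sum to (-3) + 2 + 2 + 1 = 2. So 0 ≥ 2, which is false.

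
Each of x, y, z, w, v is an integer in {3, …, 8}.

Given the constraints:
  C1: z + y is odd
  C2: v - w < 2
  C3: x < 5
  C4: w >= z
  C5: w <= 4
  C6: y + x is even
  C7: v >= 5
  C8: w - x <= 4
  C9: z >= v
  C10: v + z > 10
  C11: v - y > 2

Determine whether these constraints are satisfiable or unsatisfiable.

Unsatisfiable

From constraints 7 and 9: z ≥ v and v ≥ 5, so z ≥ 5. From constraints 4 and 5: z ≤ w and w ≤ 4, so z ≤ 4. But 4 < 5, so no value of z works.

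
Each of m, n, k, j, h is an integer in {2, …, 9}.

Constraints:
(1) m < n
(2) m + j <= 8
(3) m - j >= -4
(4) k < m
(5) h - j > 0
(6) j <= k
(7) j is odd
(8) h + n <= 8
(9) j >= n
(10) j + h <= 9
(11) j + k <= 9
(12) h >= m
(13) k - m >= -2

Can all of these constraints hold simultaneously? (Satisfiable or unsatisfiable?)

Unsatisfiable

Constraints 1, 4, 6, and 9 give m < n, n ≤ j, j ≤ k, k < m. Chaining: m < n ≤ j ≤ k < m, which forces m < m — impossible.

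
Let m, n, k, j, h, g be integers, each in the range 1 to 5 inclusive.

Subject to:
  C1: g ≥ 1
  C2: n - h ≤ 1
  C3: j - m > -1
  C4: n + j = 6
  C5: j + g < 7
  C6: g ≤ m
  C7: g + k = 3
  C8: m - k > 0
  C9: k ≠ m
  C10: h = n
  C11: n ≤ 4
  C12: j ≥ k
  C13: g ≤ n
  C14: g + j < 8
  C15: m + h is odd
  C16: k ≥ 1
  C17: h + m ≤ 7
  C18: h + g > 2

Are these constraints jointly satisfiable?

One satisfying assignment is m = 3, n = 2, k = 2, j = 4, h = 2, g = 1.
For the less obvious constraints — constraint 2: n - h = 0; constraint 3: j - m = 1; constraint 4: n + j = 6 — and the others hold by inspection.

Satisfiable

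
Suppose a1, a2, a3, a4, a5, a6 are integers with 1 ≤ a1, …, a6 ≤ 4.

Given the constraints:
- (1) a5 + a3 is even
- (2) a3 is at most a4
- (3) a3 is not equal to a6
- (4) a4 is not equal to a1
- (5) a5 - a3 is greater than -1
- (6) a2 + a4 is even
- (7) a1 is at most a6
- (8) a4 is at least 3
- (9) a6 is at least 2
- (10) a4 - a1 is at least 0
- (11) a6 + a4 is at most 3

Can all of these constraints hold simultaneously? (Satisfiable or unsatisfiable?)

From constraint 9: a6 ≥ 2. From constraint 8: a4 ≥ 3. Hence a6 + a4 ≥ 5. But constraint 11 requires a6 + a4 ≤ 3, and 3 < 5. Contradiction.

Unsatisfiable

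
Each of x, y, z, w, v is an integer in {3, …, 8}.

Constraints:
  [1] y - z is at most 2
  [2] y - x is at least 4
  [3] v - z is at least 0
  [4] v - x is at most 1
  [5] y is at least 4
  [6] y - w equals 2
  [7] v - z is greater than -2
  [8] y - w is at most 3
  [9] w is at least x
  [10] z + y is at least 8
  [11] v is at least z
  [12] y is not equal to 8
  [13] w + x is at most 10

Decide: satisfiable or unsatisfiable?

Constraints 1, 2, 3, and 4 give y − x ≥ 4, x − v ≥ -1, v − z ≥ 0, z − y ≥ -2.
Adding all 4 inequalities: the left sides telescope to 0, and the right sides sum to 4 + (-1) + 0 + (-2) = 1. So 0 ≥ 1, which is false.

Unsatisfiable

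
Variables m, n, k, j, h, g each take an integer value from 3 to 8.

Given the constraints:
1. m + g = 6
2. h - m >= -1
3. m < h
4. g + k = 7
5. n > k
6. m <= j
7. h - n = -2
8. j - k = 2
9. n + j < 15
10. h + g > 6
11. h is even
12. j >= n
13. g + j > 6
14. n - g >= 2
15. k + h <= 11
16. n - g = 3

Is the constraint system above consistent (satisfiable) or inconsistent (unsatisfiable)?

Satisfiable

Try m = 3, n = 6, k = 4, j = 6, h = 4, g = 3.
Check constraint 1: m + g = 6; constraint 2: h - m = 1. The remaining constraints are straightforward to verify.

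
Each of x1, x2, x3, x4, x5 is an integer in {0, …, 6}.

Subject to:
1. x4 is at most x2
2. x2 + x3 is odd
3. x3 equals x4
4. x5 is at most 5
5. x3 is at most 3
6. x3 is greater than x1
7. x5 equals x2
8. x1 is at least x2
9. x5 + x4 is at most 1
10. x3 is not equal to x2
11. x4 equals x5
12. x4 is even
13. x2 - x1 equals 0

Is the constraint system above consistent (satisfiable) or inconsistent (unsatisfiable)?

From constraints 3, 7, and 11, x3 = x4 = x5 = x2, so x3 = x2. But constraint 10 says x3 ≠ x2. Contradiction.

Unsatisfiable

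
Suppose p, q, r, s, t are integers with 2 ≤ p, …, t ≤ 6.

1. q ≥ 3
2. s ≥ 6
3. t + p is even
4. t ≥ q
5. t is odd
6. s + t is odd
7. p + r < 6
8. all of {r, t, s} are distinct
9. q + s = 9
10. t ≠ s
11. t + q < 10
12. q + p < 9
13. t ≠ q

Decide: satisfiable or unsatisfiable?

Satisfiable

Take p = 3, q = 3, r = 2, s = 6, t = 5. Then constraint 7: p + r = 5; constraint 9: q + s = 9; constraint 11: t + q = 8, and every other listed constraint is also met.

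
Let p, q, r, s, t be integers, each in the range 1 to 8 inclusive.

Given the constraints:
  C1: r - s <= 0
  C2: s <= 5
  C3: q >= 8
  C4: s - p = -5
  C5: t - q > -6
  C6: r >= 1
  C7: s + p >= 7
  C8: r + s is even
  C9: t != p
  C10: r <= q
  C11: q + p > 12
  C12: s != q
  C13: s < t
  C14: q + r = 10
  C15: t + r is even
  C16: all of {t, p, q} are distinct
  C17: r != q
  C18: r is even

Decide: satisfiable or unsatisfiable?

Satisfiable

Take p = 7, q = 8, r = 2, s = 2, t = 4. Then constraint 1: r - s = 0; constraint 4: s - p = -5, and every other listed constraint is also met.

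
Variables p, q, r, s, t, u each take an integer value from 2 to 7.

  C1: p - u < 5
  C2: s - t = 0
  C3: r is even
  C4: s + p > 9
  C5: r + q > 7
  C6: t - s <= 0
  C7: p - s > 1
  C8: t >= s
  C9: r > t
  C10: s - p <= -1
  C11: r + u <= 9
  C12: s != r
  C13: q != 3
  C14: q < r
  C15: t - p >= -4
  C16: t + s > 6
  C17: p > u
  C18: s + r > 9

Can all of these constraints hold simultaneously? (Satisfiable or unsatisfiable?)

Satisfiable

Setting (p, q, r, s, t, u) = (6, 2, 6, 4, 4, 2) satisfies everything: constraint 1: p - u = 4; constraint 2: s - t = 0, and the others follow.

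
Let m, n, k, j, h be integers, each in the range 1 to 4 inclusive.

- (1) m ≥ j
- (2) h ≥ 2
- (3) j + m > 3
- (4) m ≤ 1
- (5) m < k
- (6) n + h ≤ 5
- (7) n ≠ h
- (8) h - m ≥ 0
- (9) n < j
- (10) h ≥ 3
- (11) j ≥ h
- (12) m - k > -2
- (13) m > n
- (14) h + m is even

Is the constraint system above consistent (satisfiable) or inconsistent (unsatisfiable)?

Unsatisfiable

From constraints 10 and 11: j ≥ h and h ≥ 3, so j ≥ 3. From constraints 1 and 4: j ≤ m and m ≤ 1, so j ≤ 1. But 1 < 3, so no value of j works.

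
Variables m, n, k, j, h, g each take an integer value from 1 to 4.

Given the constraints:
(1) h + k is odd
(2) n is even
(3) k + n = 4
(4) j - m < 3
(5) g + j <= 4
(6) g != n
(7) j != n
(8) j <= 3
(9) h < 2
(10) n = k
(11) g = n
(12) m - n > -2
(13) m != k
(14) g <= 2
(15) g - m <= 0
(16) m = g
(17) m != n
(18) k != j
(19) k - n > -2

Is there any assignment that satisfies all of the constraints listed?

Unsatisfiable

From constraints 10, 11, and 16, m = g = n = k, so m = k. But constraint 13 says m ≠ k. Contradiction.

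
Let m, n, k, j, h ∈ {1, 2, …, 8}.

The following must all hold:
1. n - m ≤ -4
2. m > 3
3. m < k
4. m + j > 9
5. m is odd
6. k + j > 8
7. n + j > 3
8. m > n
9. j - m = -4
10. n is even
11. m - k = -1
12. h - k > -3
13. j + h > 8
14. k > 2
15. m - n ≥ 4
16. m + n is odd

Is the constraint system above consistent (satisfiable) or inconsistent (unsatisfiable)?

One satisfying assignment is m = 7, n = 2, k = 8, j = 3, h = 7.
For the less obvious constraints — constraint 1: n - m = -5; constraint 4: m + j = 10; constraint 6: k + j = 11 — and the others hold by inspection.

Satisfiable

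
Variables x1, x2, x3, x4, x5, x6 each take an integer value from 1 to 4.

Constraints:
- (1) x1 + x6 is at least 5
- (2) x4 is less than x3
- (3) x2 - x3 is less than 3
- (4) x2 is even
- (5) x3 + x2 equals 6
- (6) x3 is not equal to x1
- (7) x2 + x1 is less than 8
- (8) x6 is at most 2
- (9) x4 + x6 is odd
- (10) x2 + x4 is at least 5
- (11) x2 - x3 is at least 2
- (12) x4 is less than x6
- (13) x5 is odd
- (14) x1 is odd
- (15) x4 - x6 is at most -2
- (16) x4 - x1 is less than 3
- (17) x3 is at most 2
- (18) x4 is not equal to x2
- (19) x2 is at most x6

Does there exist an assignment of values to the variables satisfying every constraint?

From constraint 17: x3 ≤ 2. From constraints 8 and 19: x2 ≤ x6 ≤ 2. Hence x3 + x2 ≤ 4. But constraint 5 requires x3 + x2 = 6, and 6 > 4. Contradiction.

Unsatisfiable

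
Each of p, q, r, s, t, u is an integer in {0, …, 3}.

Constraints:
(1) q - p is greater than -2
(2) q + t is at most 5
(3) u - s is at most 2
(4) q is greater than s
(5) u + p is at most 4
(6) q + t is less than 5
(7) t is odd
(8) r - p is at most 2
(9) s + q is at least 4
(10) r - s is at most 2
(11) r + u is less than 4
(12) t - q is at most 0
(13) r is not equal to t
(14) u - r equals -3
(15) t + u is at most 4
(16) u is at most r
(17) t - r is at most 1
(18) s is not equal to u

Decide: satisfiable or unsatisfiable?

Setting (p, q, r, s, t, u) = (2, 3, 3, 1, 1, 0) satisfies everything: constraint 1: q - p = 1; constraint 2: q + t = 4; constraint 3: u - s = -1, and the others follow.

Satisfiable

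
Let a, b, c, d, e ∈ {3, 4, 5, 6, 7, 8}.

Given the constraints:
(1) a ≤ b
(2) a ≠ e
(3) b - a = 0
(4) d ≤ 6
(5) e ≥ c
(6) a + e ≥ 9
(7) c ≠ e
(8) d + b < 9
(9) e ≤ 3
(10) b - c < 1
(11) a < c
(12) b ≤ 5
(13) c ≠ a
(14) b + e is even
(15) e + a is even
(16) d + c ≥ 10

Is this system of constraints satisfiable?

From constraint 4: d ≤ 6. From constraints 5 and 9: c ≤ e ≤ 3. Hence d + c ≤ 9. But constraint 16 requires d + c ≥ 10, and 10 > 9. Contradiction.

Unsatisfiable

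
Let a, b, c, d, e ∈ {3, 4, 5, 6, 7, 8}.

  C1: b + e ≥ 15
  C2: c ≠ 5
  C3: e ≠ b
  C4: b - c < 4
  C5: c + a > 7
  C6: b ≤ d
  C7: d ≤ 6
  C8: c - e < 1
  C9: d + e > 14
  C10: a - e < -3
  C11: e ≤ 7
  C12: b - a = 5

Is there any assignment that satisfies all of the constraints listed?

Unsatisfiable

From constraints 6 and 7: b ≤ d ≤ 6. From constraint 11: e ≤ 7. Hence b + e ≤ 13. But constraint 1 requires b + e ≥ 15, and 15 > 13. Contradiction.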